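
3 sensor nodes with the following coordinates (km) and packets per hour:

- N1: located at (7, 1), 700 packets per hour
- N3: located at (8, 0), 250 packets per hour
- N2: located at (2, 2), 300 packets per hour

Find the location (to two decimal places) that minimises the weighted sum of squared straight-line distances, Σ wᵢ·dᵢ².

(6.00, 1.04)

The minimiser of Σwᵢ‖p−pᵢ‖² is the weighted centroid p* = (Σwᵢpᵢ)/(Σwᵢ).
Σwᵢ = 1250.
Σwᵢxᵢ = 700·7 + 250·8 + 300·2 = 7500.
Σwᵢyᵢ = 700·1 + 250·0 + 300·2 = 1300.
x* = 7500/1250 = 6.00, y* = 1300/1250 = 1.04.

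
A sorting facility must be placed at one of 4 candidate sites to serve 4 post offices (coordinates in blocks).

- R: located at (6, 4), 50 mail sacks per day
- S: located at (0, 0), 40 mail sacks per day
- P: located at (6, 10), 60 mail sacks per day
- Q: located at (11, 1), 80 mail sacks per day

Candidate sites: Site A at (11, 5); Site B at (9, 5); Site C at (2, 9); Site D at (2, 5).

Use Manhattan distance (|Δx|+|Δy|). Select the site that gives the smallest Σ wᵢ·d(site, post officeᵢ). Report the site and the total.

Site B, total 1720 blocks

Total weighted distance at each candidate:
  Site A (11, 5): total = 1860
  Site B (9, 5): total = 1720
  Site C (2, 9): total = 2550
  Site D (2, 5): total = 2110
Minimum is at Site B with total 1720 blocks.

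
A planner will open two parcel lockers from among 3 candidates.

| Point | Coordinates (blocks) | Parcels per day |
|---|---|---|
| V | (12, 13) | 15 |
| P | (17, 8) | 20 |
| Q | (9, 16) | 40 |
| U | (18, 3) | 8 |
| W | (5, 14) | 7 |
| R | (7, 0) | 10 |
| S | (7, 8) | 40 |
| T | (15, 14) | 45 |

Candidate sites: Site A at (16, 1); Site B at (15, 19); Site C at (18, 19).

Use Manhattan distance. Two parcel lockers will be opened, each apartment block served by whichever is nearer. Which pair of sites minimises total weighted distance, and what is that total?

Evaluate every pair (each demand assigned to the nearer of the two):
  {Site A, Site B}: total = 1757
  {Site A, Site C}: total = 2078
  {Site B, Site C}: total = 2223
Best pair: {Site A, Site B} with total 1757.

{Site A, Site B}, total 1757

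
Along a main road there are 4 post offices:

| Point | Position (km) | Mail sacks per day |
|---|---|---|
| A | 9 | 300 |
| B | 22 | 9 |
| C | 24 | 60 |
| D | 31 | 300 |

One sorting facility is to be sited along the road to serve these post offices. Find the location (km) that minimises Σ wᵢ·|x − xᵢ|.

x = 24

For a sum of weighted absolute distances on a line, the optimum is the weighted median (not the mean). Total weight W = 669; half-weight = 334.5.
Sort by position and accumulate weight:
  km 9 (A, w=300) → cum 300
  km 22 (B, w=9) → cum 309
  km 24 (C, w=60) → cum 369  ≥ 334.5 → median here
  km 31 (D, w=300) → cum 669
Optimal location: km 24.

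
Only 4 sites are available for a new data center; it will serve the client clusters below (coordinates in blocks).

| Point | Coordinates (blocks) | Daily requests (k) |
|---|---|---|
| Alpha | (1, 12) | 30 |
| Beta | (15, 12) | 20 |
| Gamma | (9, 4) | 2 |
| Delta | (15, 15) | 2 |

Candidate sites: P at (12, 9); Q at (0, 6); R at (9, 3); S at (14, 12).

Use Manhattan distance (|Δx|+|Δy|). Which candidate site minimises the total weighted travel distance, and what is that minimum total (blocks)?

Total weighted distance at each candidate:
  P (12, 9): total = 574
  Q (0, 6): total = 700
  R (9, 3): total = 848
  S (14, 12): total = 444
Minimum is at S with total 444 blocks.

S, total 444 blocks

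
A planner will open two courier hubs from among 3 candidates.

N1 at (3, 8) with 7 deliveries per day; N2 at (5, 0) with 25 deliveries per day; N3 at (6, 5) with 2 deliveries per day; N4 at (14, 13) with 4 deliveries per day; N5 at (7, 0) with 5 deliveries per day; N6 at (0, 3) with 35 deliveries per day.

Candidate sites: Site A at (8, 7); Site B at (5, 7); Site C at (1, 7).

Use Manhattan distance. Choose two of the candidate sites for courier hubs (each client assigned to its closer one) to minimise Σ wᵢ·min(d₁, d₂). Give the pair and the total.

Evaluate every pair (each demand assigned to the nearer of the two):
  {Site B, Site C}: total = 482
  {Site A, Site C}: total = 542
  {Site A, Site B}: total = 605
Best pair: {Site B, Site C} with total 482.

{Site B, Site C}, total 482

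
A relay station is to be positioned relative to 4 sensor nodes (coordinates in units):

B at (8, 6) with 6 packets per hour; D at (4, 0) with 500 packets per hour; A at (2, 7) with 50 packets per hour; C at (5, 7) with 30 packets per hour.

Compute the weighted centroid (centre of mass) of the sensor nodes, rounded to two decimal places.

(3.92, 1.02)

The minimiser of Σwᵢ‖p−pᵢ‖² is the weighted centroid p* = (Σwᵢpᵢ)/(Σwᵢ).
Σwᵢ = 586.
Σwᵢxᵢ = 6·8 + 500·4 + 50·2 + 30·5 = 2298.
Σwᵢyᵢ = 6·6 + 500·0 + 50·7 + 30·7 = 596.
x* = 2298/586 = 3.92, y* = 596/586 = 1.02.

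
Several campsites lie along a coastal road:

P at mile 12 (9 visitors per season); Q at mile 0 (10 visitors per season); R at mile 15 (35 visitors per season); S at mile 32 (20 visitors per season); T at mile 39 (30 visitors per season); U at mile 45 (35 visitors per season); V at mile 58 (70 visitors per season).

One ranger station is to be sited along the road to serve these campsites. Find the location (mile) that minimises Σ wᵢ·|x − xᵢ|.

For a sum of weighted absolute distances on a line, the optimum is the weighted median (not the mean). Total weight W = 209; half-weight = 104.5.
Sort by position and accumulate weight:
  mile 0 (Q, w=10) → cum 10
  mile 12 (P, w=9) → cum 19
  mile 15 (R, w=35) → cum 54
  mile 32 (S, w=20) → cum 74
  mile 39 (T, w=30) → cum 104
  mile 45 (U, w=35) → cum 139  ≥ 104.5 → median here
  mile 58 (V, w=70) → cum 209
Optimal location: mile 45.

x = 45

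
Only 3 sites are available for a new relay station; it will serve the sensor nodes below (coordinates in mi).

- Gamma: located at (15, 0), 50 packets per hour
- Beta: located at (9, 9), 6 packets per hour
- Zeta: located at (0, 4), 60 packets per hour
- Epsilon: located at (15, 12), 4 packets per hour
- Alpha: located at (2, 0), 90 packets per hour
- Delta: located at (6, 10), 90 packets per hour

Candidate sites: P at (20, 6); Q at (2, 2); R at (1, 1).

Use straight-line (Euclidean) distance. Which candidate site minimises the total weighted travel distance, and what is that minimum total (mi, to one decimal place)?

Total weighted distance at each candidate:
  P (20, 6): total = 4714.2
  Q (2, 2): total = 1937.3
  R (1, 1): total = 2084.5
Minimum is at Q with total 1937.3 mi.

Q, total 1937.3 mi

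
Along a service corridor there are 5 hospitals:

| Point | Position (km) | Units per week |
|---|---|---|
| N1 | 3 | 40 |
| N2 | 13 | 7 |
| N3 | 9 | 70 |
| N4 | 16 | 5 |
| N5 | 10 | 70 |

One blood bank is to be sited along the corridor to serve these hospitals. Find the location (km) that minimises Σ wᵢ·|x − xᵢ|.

x = 9

For a sum of weighted absolute distances on a line, the optimum is the weighted median (not the mean). Total weight W = 192; half-weight = 96.
Sort by position and accumulate weight:
  km 3 (N1, w=40) → cum 40
  km 9 (N3, w=70) → cum 110  ≥ 96 → median here
  km 10 (N5, w=70) → cum 180
  km 13 (N2, w=7) → cum 187
  km 16 (N4, w=5) → cum 192
Optimal location: km 9.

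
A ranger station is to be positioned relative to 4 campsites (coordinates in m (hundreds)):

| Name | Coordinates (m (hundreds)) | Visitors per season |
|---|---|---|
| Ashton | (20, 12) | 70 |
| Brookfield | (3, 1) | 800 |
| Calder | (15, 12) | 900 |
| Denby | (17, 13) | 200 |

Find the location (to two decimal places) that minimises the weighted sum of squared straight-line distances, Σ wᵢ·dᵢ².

(10.51, 7.63)

The minimiser of Σwᵢ‖p−pᵢ‖² is the weighted centroid p* = (Σwᵢpᵢ)/(Σwᵢ).
Σwᵢ = 1970.
Σwᵢxᵢ = 70·20 + 800·3 + 900·15 + 200·17 = 20700.
Σwᵢyᵢ = 70·12 + 800·1 + 900·12 + 200·13 = 15040.
x* = 20700/1970 = 10.51, y* = 15040/1970 = 7.63.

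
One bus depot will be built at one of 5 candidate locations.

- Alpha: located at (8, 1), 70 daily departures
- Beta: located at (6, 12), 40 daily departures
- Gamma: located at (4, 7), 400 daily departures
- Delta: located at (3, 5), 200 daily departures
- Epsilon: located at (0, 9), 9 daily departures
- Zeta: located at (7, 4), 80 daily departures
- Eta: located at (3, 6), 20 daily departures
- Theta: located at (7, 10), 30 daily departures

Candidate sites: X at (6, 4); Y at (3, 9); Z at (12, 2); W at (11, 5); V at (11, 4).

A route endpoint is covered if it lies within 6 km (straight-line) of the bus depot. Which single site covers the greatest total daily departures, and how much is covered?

X, covering 770

Coverage radius r = 6 km; a point is covered iff (Δx)²+(Δy)² ≤ 6² = 36.
  X (6, 4): covers {Alpha, Gamma, Delta, Zeta, Eta} → 770
  Y (3, 9): covers {Beta, Gamma, Delta, Epsilon, Eta, Theta} → 699
  Z (12, 2): covers {Alpha, Zeta} → 150
  W (11, 5): covers {Alpha, Zeta} → 150
  V (11, 4): covers {Alpha, Zeta} → 150
Maximum coverage at X: 770 daily departures.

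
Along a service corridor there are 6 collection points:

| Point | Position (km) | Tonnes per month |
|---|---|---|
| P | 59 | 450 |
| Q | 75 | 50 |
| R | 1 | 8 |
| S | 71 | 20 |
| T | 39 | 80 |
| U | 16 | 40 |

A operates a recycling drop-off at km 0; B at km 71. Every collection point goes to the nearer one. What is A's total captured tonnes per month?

48

The indifferent point is the midpoint (0+71)/2 = 35.5; collection points left of it (closer to A at 0) go to A, those right go to B.
  R at 1 (w=8) → A
  U at 16 (w=40) → A
  T at 39 (w=80) → B
  P at 59 (w=450) → B
  S at 71 (w=20) → B
  Q at 75 (w=50) → B
A captures 48; B captures 600.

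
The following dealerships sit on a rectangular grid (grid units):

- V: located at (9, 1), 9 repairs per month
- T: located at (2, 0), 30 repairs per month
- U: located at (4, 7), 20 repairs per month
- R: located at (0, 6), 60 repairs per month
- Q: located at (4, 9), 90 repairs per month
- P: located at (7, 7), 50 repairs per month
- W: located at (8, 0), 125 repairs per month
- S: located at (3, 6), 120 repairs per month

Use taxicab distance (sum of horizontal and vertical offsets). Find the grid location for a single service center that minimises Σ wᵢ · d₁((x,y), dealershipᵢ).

Manhattan distance separates: Σwᵢ(|x−xᵢ|+|y−yᵢ|) = Σwᵢ|x−xᵢ| + Σwᵢ|y−yᵢ|, so x and y are optimised independently as 1-D weighted medians.
Total weight W = 504; half = 252.
x-coordinate, sorted with cumulative weight:
  x=0 (R, w=60) cum 60
  x=2 (T, w=30) cum 90
  x=3 (S, w=120) cum 210
  x=4 (U, w=20) cum 230
  x=4 (Q, w=90) cum 320  ← median
  x=7 (P, w=50) cum 370
  x=8 (W, w=125) cum 495
  x=9 (V, w=9) cum 504
⇒ x* = 4
y-coordinate, sorted with cumulative weight:
  y=0 (T, w=30) cum 30
  y=0 (W, w=125) cum 155
  y=1 (V, w=9) cum 164
  y=6 (R, w=60) cum 224
  y=6 (S, w=120) cum 344  ← median
  y=7 (U, w=20) cum 364
  y=7 (P, w=50) cum 414
  y=9 (Q, w=90) cum 504
⇒ y* = 6

(4, 6)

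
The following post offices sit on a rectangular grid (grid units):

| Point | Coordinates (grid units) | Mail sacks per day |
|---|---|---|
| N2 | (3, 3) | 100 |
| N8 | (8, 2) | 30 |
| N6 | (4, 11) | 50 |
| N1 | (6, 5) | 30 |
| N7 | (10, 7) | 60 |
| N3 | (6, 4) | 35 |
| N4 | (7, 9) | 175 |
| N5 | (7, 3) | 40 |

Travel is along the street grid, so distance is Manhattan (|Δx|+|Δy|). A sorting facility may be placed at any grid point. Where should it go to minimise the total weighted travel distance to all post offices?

Manhattan distance separates: Σwᵢ(|x−xᵢ|+|y−yᵢ|) = Σwᵢ|x−xᵢ| + Σwᵢ|y−yᵢ|, so x and y are optimised independently as 1-D weighted medians.
Total weight W = 520; half = 260.
x-coordinate, sorted with cumulative weight:
  x=3 (N2, w=100) cum 100
  x=4 (N6, w=50) cum 150
  x=6 (N1, w=30) cum 180
  x=6 (N3, w=35) cum 215
  x=7 (N4, w=175) cum 390  ← median
  x=7 (N5, w=40) cum 430
  x=8 (N8, w=30) cum 460
  x=10 (N7, w=60) cum 520
⇒ x* = 7
y-coordinate, sorted with cumulative weight:
  y=2 (N8, w=30) cum 30
  y=3 (N2, w=100) cum 130
  y=3 (N5, w=40) cum 170
  y=4 (N3, w=35) cum 205
  y=5 (N1, w=30) cum 235
  y=7 (N7, w=60) cum 295  ← median
  y=9 (N4, w=175) cum 470
  y=11 (N6, w=50) cum 520
⇒ y* = 7

(7, 7)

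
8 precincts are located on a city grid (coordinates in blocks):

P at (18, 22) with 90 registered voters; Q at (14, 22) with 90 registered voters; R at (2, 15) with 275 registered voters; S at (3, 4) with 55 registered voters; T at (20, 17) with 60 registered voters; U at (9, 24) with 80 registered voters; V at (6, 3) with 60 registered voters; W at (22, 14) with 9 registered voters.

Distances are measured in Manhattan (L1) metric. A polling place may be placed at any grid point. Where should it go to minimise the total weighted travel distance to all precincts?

(6, 15)

Manhattan distance separates: Σwᵢ(|x−xᵢ|+|y−yᵢ|) = Σwᵢ|x−xᵢ| + Σwᵢ|y−yᵢ|, so x and y are optimised independently as 1-D weighted medians.
Total weight W = 719; half = 359.5.
x-coordinate, sorted with cumulative weight:
  x=2 (R, w=275) cum 275
  x=3 (S, w=55) cum 330
  x=6 (V, w=60) cum 390  ← median
  x=9 (U, w=80) cum 470
  x=14 (Q, w=90) cum 560
  x=18 (P, w=90) cum 650
  x=20 (T, w=60) cum 710
  x=22 (W, w=9) cum 719
⇒ x* = 6
y-coordinate, sorted with cumulative weight:
  y=3 (V, w=60) cum 60
  y=4 (S, w=55) cum 115
  y=14 (W, w=9) cum 124
  y=15 (R, w=275) cum 399  ← median
  y=17 (T, w=60) cum 459
  y=22 (P, w=90) cum 549
  y=22 (Q, w=90) cum 639
  y=24 (U, w=80) cum 719
⇒ y* = 15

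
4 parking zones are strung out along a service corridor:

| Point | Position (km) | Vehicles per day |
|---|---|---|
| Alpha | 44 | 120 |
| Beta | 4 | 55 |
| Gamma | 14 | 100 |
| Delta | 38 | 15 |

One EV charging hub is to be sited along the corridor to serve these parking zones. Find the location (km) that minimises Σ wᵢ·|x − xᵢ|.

x = 14

For a sum of weighted absolute distances on a line, the optimum is the weighted median (not the mean). Total weight W = 290; half-weight = 145.
Sort by position and accumulate weight:
  km 4 (Beta, w=55) → cum 55
  km 14 (Gamma, w=100) → cum 155  ≥ 145 → median here
  km 38 (Delta, w=15) → cum 170
  km 44 (Alpha, w=120) → cum 290
Optimal location: km 14.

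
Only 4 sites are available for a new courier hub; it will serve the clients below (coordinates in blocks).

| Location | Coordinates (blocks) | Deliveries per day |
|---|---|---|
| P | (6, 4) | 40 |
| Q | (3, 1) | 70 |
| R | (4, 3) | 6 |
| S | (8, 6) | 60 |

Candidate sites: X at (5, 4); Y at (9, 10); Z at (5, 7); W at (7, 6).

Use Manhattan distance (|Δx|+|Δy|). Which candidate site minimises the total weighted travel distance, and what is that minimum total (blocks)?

Total weighted distance at each candidate:
  X (5, 4): total = 702
  Y (9, 10): total = 1782
  Z (5, 7): total = 990
  W (7, 6): total = 846
Minimum is at X with total 702 blocks.

X, total 702 blocks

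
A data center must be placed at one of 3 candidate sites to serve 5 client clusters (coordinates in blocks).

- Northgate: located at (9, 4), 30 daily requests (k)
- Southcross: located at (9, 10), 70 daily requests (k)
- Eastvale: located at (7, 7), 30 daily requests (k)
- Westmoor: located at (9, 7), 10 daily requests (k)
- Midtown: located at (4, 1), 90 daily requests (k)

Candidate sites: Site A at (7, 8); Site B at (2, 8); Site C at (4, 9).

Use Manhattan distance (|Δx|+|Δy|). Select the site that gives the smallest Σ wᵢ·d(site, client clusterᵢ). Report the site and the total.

Total weighted distance at each candidate:
  Site A (7, 8): total = 1420
  Site B (2, 8): total = 2030
  Site C (4, 9): total = 1660
Minimum is at Site A with total 1420 blocks.

Site A, total 1420 blocks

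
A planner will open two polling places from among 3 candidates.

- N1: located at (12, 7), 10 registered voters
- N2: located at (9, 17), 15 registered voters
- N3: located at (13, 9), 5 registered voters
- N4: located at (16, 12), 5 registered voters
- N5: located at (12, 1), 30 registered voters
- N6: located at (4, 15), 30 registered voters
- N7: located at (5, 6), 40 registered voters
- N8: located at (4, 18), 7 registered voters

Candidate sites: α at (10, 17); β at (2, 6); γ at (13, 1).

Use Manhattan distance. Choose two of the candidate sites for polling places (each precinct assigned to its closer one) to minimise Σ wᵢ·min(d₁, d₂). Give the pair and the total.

Evaluate every pair (each demand assigned to the nearer of the two):
  {α, γ}: total = 1019
  {β, γ}: total = 1028
  {α, β}: total = 1094
Best pair: {α, γ} with total 1019.

{α, γ}, total 1019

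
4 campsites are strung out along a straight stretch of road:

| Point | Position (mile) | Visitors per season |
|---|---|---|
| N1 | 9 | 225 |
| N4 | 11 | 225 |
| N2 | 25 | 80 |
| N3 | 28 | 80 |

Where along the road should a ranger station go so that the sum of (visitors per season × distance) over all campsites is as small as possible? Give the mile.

For a sum of weighted absolute distances on a line, the optimum is the weighted median (not the mean). Total weight W = 610; half-weight = 305.
Sort by position and accumulate weight:
  mile 9 (N1, w=225) → cum 225
  mile 11 (N4, w=225) → cum 450  ≥ 305 → median here
  mile 25 (N2, w=80) → cum 530
  mile 28 (N3, w=80) → cum 610
Optimal location: mile 11.

x = 11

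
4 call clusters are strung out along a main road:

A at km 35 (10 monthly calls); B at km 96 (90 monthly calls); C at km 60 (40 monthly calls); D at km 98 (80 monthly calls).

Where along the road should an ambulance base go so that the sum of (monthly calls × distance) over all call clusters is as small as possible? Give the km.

x = 96

For a sum of weighted absolute distances on a line, the optimum is the weighted median (not the mean). Total weight W = 220; half-weight = 110.
Sort by position and accumulate weight:
  km 35 (A, w=10) → cum 10
  km 60 (C, w=40) → cum 50
  km 96 (B, w=90) → cum 140  ≥ 110 → median here
  km 98 (D, w=80) → cum 220
Optimal location: km 96.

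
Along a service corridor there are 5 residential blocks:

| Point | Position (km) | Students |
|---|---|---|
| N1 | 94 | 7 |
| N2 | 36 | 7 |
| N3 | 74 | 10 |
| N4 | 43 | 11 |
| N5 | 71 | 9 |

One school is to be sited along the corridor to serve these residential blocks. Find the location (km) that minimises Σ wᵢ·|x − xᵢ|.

For a sum of weighted absolute distances on a line, the optimum is the weighted median (not the mean). Total weight W = 44; half-weight = 22.
Sort by position and accumulate weight:
  km 36 (N2, w=7) → cum 7
  km 43 (N4, w=11) → cum 18
  km 71 (N5, w=9) → cum 27  ≥ 22 → median here
  km 74 (N3, w=10) → cum 37
  km 94 (N1, w=7) → cum 44
Optimal location: km 71.

x = 71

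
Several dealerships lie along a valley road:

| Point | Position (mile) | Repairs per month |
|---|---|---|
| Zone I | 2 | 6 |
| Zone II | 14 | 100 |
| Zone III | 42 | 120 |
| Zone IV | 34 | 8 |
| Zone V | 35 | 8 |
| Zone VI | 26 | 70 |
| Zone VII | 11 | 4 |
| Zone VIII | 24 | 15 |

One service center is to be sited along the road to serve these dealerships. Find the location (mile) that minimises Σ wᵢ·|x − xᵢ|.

x = 26

For a sum of weighted absolute distances on a line, the optimum is the weighted median (not the mean). Total weight W = 331; half-weight = 165.5.
Sort by position and accumulate weight:
  mile 2 (Zone I, w=6) → cum 6
  mile 11 (Zone VII, w=4) → cum 10
  mile 14 (Zone II, w=100) → cum 110
  mile 24 (Zone VIII, w=15) → cum 125
  mile 26 (Zone VI, w=70) → cum 195  ≥ 165.5 → median here
  mile 34 (Zone IV, w=8) → cum 203
  mile 35 (Zone V, w=8) → cum 211
  mile 42 (Zone III, w=120) → cum 331
Optimal location: mile 26.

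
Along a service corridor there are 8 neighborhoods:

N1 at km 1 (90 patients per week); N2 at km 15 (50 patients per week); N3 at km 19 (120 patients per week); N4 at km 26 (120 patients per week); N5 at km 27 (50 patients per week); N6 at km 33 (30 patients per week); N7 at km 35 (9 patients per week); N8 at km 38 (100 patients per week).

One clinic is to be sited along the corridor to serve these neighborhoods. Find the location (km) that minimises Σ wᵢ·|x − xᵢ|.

x = 26

For a sum of weighted absolute distances on a line, the optimum is the weighted median (not the mean). Total weight W = 569; half-weight = 284.5.
Sort by position and accumulate weight:
  km 1 (N1, w=90) → cum 90
  km 15 (N2, w=50) → cum 140
  km 19 (N3, w=120) → cum 260
  km 26 (N4, w=120) → cum 380  ≥ 284.5 → median here
  km 27 (N5, w=50) → cum 430
  km 33 (N6, w=30) → cum 460
  km 35 (N7, w=9) → cum 469
  km 38 (N8, w=100) → cum 569
Optimal location: km 26.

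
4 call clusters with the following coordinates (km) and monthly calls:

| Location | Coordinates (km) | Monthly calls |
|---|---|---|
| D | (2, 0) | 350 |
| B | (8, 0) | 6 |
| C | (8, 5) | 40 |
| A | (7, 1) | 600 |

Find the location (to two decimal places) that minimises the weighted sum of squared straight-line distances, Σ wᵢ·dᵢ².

(5.29, 0.80)

The minimiser of Σwᵢ‖p−pᵢ‖² is the weighted centroid p* = (Σwᵢpᵢ)/(Σwᵢ).
Σwᵢ = 996.
Σwᵢxᵢ = 350·2 + 6·8 + 40·8 + 600·7 = 5268.
Σwᵢyᵢ = 350·0 + 6·0 + 40·5 + 600·1 = 800.
x* = 5268/996 = 5.29, y* = 800/996 = 0.80.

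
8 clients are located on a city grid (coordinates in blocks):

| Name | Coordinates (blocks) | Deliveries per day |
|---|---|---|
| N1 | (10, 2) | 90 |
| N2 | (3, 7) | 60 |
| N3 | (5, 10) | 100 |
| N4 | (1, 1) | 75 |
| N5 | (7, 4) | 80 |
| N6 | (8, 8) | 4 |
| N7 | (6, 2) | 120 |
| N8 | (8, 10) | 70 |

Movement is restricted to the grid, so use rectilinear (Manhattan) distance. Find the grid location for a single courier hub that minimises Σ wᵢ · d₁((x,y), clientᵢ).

(6, 4)

Manhattan distance separates: Σwᵢ(|x−xᵢ|+|y−yᵢ|) = Σwᵢ|x−xᵢ| + Σwᵢ|y−yᵢ|, so x and y are optimised independently as 1-D weighted medians.
Total weight W = 599; half = 299.5.
x-coordinate, sorted with cumulative weight:
  x=1 (N4, w=75) cum 75
  x=3 (N2, w=60) cum 135
  x=5 (N3, w=100) cum 235
  x=6 (N7, w=120) cum 355  ← median
  x=7 (N5, w=80) cum 435
  x=8 (N6, w=4) cum 439
  x=8 (N8, w=70) cum 509
  x=10 (N1, w=90) cum 599
⇒ x* = 6
y-coordinate, sorted with cumulative weight:
  y=1 (N4, w=75) cum 75
  y=2 (N1, w=90) cum 165
  y=2 (N7, w=120) cum 285
  y=4 (N5, w=80) cum 365  ← median
  y=7 (N2, w=60) cum 425
  y=8 (N6, w=4) cum 429
  y=10 (N3, w=100) cum 529
  y=10 (N8, w=70) cum 599
⇒ y* = 4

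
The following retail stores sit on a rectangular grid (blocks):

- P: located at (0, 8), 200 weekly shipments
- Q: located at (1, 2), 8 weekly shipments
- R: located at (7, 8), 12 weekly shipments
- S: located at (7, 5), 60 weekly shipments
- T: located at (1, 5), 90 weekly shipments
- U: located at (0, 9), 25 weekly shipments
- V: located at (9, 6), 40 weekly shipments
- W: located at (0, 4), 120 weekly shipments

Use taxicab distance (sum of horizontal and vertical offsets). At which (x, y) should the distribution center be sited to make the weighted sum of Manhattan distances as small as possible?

Manhattan distance separates: Σwᵢ(|x−xᵢ|+|y−yᵢ|) = Σwᵢ|x−xᵢ| + Σwᵢ|y−yᵢ|, so x and y are optimised independently as 1-D weighted medians.
Total weight W = 555; half = 277.5.
x-coordinate, sorted with cumulative weight:
  x=0 (P, w=200) cum 200
  x=0 (U, w=25) cum 225
  x=0 (W, w=120) cum 345  ← median
  x=1 (Q, w=8) cum 353
  x=1 (T, w=90) cum 443
  x=7 (R, w=12) cum 455
  x=7 (S, w=60) cum 515
  x=9 (V, w=40) cum 555
⇒ x* = 0
y-coordinate, sorted with cumulative weight:
  y=2 (Q, w=8) cum 8
  y=4 (W, w=120) cum 128
  y=5 (S, w=60) cum 188
  y=5 (T, w=90) cum 278  ← median
  y=6 (V, w=40) cum 318
  y=8 (P, w=200) cum 518
  y=8 (R, w=12) cum 530
  y=9 (U, w=25) cum 555
⇒ y* = 5

(0, 5)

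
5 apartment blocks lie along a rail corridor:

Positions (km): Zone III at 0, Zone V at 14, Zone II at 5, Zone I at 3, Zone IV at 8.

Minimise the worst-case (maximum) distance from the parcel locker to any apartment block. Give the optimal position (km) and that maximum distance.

The 1-center on a line is the midpoint of the two extreme points: leftmost at 0, rightmost at 14.
Optimal location = (0 + 14)/2 = 7; maximum distance = (14 − 0)/2 = 7.

location 7, max distance 7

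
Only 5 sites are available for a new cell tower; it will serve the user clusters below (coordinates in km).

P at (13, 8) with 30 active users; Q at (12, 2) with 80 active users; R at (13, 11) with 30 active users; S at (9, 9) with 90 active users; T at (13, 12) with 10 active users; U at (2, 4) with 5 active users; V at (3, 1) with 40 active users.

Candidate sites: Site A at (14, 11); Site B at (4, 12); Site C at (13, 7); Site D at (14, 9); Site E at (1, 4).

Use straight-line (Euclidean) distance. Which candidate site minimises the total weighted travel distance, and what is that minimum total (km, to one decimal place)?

Total weighted distance at each candidate:
  Site A (14, 11): total = 2025.3
  Site B (4, 12): total = 2689.5
  Site C (13, 7): total = 1533.9
  Site D (14, 9): total = 1782.6
  Site E (1, 4): total = 2833.2
Minimum is at Site C with total 1533.9 km.

Site C, total 1533.9 km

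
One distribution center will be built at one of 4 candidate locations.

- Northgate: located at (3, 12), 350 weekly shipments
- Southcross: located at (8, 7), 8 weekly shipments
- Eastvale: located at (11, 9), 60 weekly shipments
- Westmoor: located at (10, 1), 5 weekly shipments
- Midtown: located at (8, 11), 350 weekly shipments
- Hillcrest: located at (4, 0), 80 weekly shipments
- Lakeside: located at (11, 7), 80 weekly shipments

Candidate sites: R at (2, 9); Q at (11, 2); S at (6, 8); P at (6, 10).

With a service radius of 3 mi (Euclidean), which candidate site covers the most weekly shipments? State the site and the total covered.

P, covering 350

Coverage radius r = 3 mi; a point is covered iff (Δx)²+(Δy)² ≤ 3² = 9.
  R (2, 9): covers {none} → 0
  Q (11, 2): covers {Westmoor} → 5
  S (6, 8): covers {Southcross} → 8
  P (6, 10): covers {Midtown} → 350
Maximum coverage at P: 350 weekly shipments.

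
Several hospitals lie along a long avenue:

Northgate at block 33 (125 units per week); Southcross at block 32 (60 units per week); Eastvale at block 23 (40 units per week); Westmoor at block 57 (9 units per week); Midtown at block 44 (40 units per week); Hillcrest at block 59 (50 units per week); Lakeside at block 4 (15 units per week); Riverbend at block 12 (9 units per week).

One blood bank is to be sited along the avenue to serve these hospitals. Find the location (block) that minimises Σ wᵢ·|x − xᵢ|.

For a sum of weighted absolute distances on a line, the optimum is the weighted median (not the mean). Total weight W = 348; half-weight = 174.
Sort by position and accumulate weight:
  block 4 (Lakeside, w=15) → cum 15
  block 12 (Riverbend, w=9) → cum 24
  block 23 (Eastvale, w=40) → cum 64
  block 32 (Southcross, w=60) → cum 124
  block 33 (Northgate, w=125) → cum 249  ≥ 174 → median here
  block 44 (Midtown, w=40) → cum 289
  block 57 (Westmoor, w=9) → cum 298
  block 59 (Hillcrest, w=50) → cum 348
Optimal location: block 33.

x = 33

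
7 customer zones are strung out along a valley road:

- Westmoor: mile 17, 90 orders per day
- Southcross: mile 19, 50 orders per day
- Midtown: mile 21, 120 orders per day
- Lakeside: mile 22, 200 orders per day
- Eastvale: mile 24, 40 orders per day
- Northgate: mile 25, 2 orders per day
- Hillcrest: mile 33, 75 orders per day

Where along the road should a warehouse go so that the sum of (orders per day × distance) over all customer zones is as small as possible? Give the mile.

x = 22

For a sum of weighted absolute distances on a line, the optimum is the weighted median (not the mean). Total weight W = 577; half-weight = 288.5.
Sort by position and accumulate weight:
  mile 17 (Westmoor, w=90) → cum 90
  mile 19 (Southcross, w=50) → cum 140
  mile 21 (Midtown, w=120) → cum 260
  mile 22 (Lakeside, w=200) → cum 460  ≥ 288.5 → median here
  mile 24 (Eastvale, w=40) → cum 500
  mile 25 (Northgate, w=2) → cum 502
  mile 33 (Hillcrest, w=75) → cum 577
Optimal location: mile 22.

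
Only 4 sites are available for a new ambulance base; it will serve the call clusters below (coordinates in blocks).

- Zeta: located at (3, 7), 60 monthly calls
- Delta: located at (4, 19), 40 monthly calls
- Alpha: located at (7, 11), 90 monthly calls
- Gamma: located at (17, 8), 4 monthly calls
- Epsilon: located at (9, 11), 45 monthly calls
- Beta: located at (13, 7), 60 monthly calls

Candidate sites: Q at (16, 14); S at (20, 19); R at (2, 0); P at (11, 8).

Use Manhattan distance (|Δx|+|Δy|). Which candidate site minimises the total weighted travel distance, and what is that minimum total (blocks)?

P, total 2319 blocks

Total weighted distance at each candidate:
  Q (16, 14): total = 4038
  S (20, 19): total = 6321
  R (2, 0): total = 4742
  P (11, 8): total = 2319
Minimum is at P with total 2319 blocks.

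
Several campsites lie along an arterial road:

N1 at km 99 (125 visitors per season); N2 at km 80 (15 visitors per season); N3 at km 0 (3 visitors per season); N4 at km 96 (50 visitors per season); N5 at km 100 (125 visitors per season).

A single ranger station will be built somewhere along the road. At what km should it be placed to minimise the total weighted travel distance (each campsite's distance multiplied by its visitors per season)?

x = 99

For a sum of weighted absolute distances on a line, the optimum is the weighted median (not the mean). Total weight W = 318; half-weight = 159.
Sort by position and accumulate weight:
  km 0 (N3, w=3) → cum 3
  km 80 (N2, w=15) → cum 18
  km 96 (N4, w=50) → cum 68
  km 99 (N1, w=125) → cum 193  ≥ 159 → median here
  km 100 (N5, w=125) → cum 318
Optimal location: km 99.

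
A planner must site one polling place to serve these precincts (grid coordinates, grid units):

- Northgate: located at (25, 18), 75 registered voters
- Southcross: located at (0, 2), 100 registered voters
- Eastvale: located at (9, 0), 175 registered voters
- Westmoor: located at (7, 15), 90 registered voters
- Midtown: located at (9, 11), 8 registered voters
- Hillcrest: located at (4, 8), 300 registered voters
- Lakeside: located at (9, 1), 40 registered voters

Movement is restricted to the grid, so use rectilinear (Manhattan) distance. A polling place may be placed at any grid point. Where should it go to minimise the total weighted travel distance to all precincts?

Manhattan distance separates: Σwᵢ(|x−xᵢ|+|y−yᵢ|) = Σwᵢ|x−xᵢ| + Σwᵢ|y−yᵢ|, so x and y are optimised independently as 1-D weighted medians.
Total weight W = 788; half = 394.
x-coordinate, sorted with cumulative weight:
  x=0 (Southcross, w=100) cum 100
  x=4 (Hillcrest, w=300) cum 400  ← median
  x=7 (Westmoor, w=90) cum 490
  x=9 (Eastvale, w=175) cum 665
  x=9 (Midtown, w=8) cum 673
  x=9 (Lakeside, w=40) cum 713
  x=25 (Northgate, w=75) cum 788
⇒ x* = 4
y-coordinate, sorted with cumulative weight:
  y=0 (Eastvale, w=175) cum 175
  y=1 (Lakeside, w=40) cum 215
  y=2 (Southcross, w=100) cum 315
  y=8 (Hillcrest, w=300) cum 615  ← median
  y=11 (Midtown, w=8) cum 623
  y=15 (Westmoor, w=90) cum 713
  y=18 (Northgate, w=75) cum 788
⇒ y* = 8

(4, 8)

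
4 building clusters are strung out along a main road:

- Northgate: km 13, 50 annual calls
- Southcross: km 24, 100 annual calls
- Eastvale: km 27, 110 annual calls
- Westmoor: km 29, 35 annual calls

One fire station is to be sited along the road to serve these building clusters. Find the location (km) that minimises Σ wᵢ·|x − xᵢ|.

x = 24

For a sum of weighted absolute distances on a line, the optimum is the weighted median (not the mean). Total weight W = 295; half-weight = 147.5.
Sort by position and accumulate weight:
  km 13 (Northgate, w=50) → cum 50
  km 24 (Southcross, w=100) → cum 150  ≥ 147.5 → median here
  km 27 (Eastvale, w=110) → cum 260
  km 29 (Westmoor, w=35) → cum 295
Optimal location: km 24.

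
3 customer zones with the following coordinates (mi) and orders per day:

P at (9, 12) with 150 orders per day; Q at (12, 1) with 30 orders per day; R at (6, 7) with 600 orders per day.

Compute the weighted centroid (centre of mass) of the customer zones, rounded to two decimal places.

(6.81, 7.73)

The minimiser of Σwᵢ‖p−pᵢ‖² is the weighted centroid p* = (Σwᵢpᵢ)/(Σwᵢ).
Σwᵢ = 780.
Σwᵢxᵢ = 150·9 + 30·12 + 600·6 = 5310.
Σwᵢyᵢ = 150·12 + 30·1 + 600·7 = 6030.
x* = 5310/780 = 6.81, y* = 6030/780 = 7.73.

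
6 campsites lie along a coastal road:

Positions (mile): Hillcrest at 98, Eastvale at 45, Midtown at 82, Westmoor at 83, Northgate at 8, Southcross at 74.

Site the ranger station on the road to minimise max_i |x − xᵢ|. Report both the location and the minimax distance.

location 53, max distance 45

The 1-center on a line is the midpoint of the two extreme points: leftmost at 8, rightmost at 98.
Optimal location = (8 + 98)/2 = 53; maximum distance = (98 − 8)/2 = 45.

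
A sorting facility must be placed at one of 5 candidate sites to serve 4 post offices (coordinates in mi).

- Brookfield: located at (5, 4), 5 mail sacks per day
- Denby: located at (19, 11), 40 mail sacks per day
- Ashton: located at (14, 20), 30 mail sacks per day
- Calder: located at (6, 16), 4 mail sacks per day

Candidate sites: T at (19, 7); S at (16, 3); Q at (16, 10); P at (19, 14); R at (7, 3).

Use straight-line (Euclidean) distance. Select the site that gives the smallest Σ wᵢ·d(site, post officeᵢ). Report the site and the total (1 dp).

Total weighted distance at each candidate:
  T (19, 7): total = 712.7
  S (16, 3): total = 976.1
  Q (16, 10): total = 541.7
  P (19, 14): total = 492.9
  R (7, 3): total = 1191.8
Minimum is at P with total 492.9 mi.

P, total 492.9 mi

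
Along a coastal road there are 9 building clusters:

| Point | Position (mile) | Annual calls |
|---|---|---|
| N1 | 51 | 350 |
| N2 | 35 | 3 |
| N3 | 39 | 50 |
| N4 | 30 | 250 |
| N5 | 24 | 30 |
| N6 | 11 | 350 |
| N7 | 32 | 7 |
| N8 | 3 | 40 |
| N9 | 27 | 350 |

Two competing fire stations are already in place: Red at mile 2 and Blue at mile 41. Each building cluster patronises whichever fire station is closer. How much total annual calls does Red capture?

The indifferent point is the midpoint (2+41)/2 = 21.5; building clusters left of it (closer to Red at 2) go to Red, those right go to Blue.
  N8 at 3 (w=40) → Red
  N6 at 11 (w=350) → Red
  N5 at 24 (w=30) → Blue
  N9 at 27 (w=350) → Blue
  N4 at 30 (w=250) → Blue
  N7 at 32 (w=7) → Blue
  N2 at 35 (w=3) → Blue
  N3 at 39 (w=50) → Blue
  N1 at 51 (w=350) → Blue
Red captures 390; Blue captures 1040.

390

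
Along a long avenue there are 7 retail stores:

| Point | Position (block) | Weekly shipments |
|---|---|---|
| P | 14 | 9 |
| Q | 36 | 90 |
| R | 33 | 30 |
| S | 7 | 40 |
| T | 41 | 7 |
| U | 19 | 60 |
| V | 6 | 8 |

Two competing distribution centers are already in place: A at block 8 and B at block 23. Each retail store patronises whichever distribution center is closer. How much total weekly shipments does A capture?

57

The indifferent point is the midpoint (8+23)/2 = 15.5; retail stores left of it (closer to A at 8) go to A, those right go to B.
  V at 6 (w=8) → A
  S at 7 (w=40) → A
  P at 14 (w=9) → A
  U at 19 (w=60) → B
  R at 33 (w=30) → B
  Q at 36 (w=90) → B
  T at 41 (w=7) → B
A captures 57; B captures 187.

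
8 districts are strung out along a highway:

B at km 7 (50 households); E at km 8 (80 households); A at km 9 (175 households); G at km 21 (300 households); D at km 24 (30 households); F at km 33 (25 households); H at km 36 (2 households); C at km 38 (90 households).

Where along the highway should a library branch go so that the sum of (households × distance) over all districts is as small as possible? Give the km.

For a sum of weighted absolute distances on a line, the optimum is the weighted median (not the mean). Total weight W = 752; half-weight = 376.
Sort by position and accumulate weight:
  km 7 (B, w=50) → cum 50
  km 8 (E, w=80) → cum 130
  km 9 (A, w=175) → cum 305
  km 21 (G, w=300) → cum 605  ≥ 376 → median here
  km 24 (D, w=30) → cum 635
  km 33 (F, w=25) → cum 660
  km 36 (H, w=2) → cum 662
  km 38 (C, w=90) → cum 752
Optimal location: km 21.

x = 21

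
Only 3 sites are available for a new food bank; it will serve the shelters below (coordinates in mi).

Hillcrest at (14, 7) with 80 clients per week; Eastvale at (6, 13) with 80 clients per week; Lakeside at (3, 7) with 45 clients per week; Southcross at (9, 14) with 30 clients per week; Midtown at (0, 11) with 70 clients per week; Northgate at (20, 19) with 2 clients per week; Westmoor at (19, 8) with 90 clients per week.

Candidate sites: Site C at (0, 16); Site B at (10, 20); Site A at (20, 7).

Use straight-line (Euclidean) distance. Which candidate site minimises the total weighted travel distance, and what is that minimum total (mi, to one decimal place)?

Total weighted distance at each candidate:
  Site C (0, 16): total = 4817.5
  Site B (10, 20): total = 4891.9
  Site A (20, 7): total = 4433.7
Minimum is at Site A with total 4433.7 mi.

Site A, total 4433.7 mi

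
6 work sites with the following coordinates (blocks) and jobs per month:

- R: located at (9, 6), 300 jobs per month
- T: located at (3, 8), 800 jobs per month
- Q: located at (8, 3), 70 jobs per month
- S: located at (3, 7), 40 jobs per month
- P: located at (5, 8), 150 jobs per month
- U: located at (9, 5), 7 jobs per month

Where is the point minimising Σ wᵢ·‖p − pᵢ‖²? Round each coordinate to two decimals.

(4.82, 7.26)

The minimiser of Σwᵢ‖p−pᵢ‖² is the weighted centroid p* = (Σwᵢpᵢ)/(Σwᵢ).
Σwᵢ = 1367.
Σwᵢxᵢ = 300·9 + 800·3 + 70·8 + 40·3 + 150·5 + 7·9 = 6593.
Σwᵢyᵢ = 300·6 + 800·8 + 70·3 + 40·7 + 150·8 + 7·5 = 9925.
x* = 6593/1367 = 4.82, y* = 9925/1367 = 7.26.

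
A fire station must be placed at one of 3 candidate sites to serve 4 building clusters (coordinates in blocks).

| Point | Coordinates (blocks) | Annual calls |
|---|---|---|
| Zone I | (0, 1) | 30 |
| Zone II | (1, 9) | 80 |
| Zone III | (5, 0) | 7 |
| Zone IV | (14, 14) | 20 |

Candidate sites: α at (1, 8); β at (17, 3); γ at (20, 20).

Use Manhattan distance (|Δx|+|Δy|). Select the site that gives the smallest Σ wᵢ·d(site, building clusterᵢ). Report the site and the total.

Total weighted distance at each candidate:
  α (1, 8): total = 784
  β (17, 3): total = 2715
  γ (20, 20): total = 4055
Minimum is at α with total 784 blocks.

α, total 784 blocks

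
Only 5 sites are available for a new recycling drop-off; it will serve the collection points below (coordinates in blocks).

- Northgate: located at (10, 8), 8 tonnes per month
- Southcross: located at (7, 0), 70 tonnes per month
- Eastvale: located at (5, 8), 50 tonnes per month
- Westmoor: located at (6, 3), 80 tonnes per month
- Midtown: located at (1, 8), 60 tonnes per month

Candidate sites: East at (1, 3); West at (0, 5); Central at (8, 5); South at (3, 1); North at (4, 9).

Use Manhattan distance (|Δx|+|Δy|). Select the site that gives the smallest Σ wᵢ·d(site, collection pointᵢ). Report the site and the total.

Total weighted distance at each candidate:
  East (1, 3): total = 1892
  West (0, 5): total = 2224
  Central (8, 5): total = 1680
  South (3, 1): total = 1852
  North (4, 9): total = 1876
Minimum is at Central with total 1680 blocks.

Central, total 1680 blocks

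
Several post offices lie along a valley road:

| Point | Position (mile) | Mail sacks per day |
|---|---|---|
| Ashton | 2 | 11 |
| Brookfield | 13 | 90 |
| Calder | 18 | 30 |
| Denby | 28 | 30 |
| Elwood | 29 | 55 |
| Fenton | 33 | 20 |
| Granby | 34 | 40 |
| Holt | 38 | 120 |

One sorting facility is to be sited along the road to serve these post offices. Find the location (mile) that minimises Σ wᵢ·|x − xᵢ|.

x = 29

For a sum of weighted absolute distances on a line, the optimum is the weighted median (not the mean). Total weight W = 396; half-weight = 198.
Sort by position and accumulate weight:
  mile 2 (Ashton, w=11) → cum 11
  mile 13 (Brookfield, w=90) → cum 101
  mile 18 (Calder, w=30) → cum 131
  mile 28 (Denby, w=30) → cum 161
  mile 29 (Elwood, w=55) → cum 216  ≥ 198 → median here
  mile 33 (Fenton, w=20) → cum 236
  mile 34 (Granby, w=40) → cum 276
  mile 38 (Holt, w=120) → cum 396
Optimal location: mile 29.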